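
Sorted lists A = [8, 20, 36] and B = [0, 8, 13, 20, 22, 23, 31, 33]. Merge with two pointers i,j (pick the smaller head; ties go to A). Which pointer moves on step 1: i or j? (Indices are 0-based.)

j

i=0 j=0: A[i]=8>B[j]=0 take 0, j++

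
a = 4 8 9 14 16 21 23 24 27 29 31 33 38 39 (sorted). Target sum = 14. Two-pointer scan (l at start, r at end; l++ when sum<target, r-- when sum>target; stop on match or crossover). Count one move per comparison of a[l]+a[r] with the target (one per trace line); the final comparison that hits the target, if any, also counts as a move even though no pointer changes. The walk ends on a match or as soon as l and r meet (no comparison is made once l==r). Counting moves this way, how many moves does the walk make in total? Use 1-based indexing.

13 moves

l=1 r=14: 4+39=43 >14, r--
l=1 r=13: 4+38=42 >14, r--
l=1 r=12: 4+33=37 >14, r--
l=1 r=11: 4+31=35 >14, r--
l=1 r=10: 4+29=33 >14, r--
l=1 r=9: 4+27=31 >14, r--
l=1 r=8: 4+24=28 >14, r--
l=1 r=7: 4+23=27 >14, r--
l=1 r=6: 4+21=25 >14, r--
l=1 r=5: 4+16=20 >14, r--
l=1 r=4: 4+14=18 >14, r--
l=1 r=3: 4+9=13 <14, l++
l=2 r=3: 8+9=17 >14, r--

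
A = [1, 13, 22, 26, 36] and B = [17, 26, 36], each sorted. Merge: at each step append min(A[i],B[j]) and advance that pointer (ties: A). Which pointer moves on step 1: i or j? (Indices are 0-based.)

[i=0,j=0] A[i]=1<=B[j]=17 take 1 → i++

i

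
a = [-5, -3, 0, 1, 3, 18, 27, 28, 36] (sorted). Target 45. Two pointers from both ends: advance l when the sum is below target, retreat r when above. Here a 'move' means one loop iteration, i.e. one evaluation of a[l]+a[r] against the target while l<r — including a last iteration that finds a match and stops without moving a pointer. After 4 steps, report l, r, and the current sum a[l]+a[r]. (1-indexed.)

l=5, r=9, sum=39

[1,9] -5+36=31 <45 → l++
[2,9] -3+36=33 <45 → l++
[3,9] 0+36=36 <45 → l++
[4,9] 1+36=37 <45 → l++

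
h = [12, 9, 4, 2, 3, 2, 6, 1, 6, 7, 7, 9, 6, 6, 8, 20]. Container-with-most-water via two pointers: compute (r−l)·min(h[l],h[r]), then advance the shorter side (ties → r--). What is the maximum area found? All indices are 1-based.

[1,16] min(12,20)*15=180 best=180 * → l++
[2,16] min(9,20)*14=126 best=180 → l++
[3,16] min(4,20)*13=52 best=180 → l++
[4,16] min(2,20)*12=24 best=180 → l++
[5,16] min(3,20)*11=33 best=180 → l++
[6,16] min(2,20)*10=20 best=180 → l++
[7,16] min(6,20)*9=54 best=180 → l++
[8,16] min(1,20)*8=8 best=180 → l++
[9,16] min(6,20)*7=42 best=180 → l++
[10,16] min(7,20)*6=42 best=180 → l++
[11,16] min(7,20)*5=35 best=180 → l++
[12,16] min(9,20)*4=36 best=180 → l++
[13,16] min(6,20)*3=18 best=180 → l++
[14,16] min(6,20)*2=12 best=180 → l++
[15,16] min(8,20)*1=8 best=180 → l++

max area = 180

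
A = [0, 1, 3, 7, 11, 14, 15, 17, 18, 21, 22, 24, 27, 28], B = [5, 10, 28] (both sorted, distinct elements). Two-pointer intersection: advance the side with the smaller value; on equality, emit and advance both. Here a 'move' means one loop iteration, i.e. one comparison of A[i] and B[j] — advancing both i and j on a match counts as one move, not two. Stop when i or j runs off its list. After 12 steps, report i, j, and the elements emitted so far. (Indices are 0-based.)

i=0 j=0: 0<5, i++
i=1 j=0: 1<5, i++
i=2 j=0: 3<5, i++
i=3 j=0: 7>5, j++
i=3 j=1: 7<10, i++
i=4 j=1: 11>10, j++
i=4 j=2: 11<28, i++
i=5 j=2: 14<28, i++
i=6 j=2: 15<28, i++
i=7 j=2: 17<28, i++
i=8 j=2: 18<28, i++
i=9 j=2: 21<28, i++

i=10, j=2, emitted=[]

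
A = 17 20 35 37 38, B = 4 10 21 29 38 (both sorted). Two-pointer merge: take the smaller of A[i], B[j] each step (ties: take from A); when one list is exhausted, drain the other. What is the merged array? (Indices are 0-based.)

[4, 10, 17, 20, 21, 29, 35, 37, 38, 38]

i=0 j=0: A[i]=17>B[j]=4 take 4, j++
i=0 j=1: A[i]=17>B[j]=10 take 10, j++
i=0 j=2: A[i]=17<=B[j]=21 take 17, i++
i=1 j=2: A[i]=20<=B[j]=21 take 20, i++
i=2 j=2: A[i]=35>B[j]=21 take 21, j++
i=2 j=3: A[i]=35>B[j]=29 take 29, j++
i=2 j=4: A[i]=35<=B[j]=38 take 35, i++
i=3 j=4: A[i]=37<=B[j]=38 take 37, i++
i=4 j=4: A[i]=38<=B[j]=38 take 38, i++
i=5 j=4: A done, take B[j]=38, j++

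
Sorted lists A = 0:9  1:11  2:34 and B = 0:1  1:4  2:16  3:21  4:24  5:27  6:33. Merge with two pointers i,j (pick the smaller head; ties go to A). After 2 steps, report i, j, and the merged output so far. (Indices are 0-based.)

i=0, j=2, merged so far=[1, 4]

[i=0,j=0] A[i]=9>B[j]=1 take 1 → j++
[i=0,j=1] A[i]=9>B[j]=4 take 4 → j++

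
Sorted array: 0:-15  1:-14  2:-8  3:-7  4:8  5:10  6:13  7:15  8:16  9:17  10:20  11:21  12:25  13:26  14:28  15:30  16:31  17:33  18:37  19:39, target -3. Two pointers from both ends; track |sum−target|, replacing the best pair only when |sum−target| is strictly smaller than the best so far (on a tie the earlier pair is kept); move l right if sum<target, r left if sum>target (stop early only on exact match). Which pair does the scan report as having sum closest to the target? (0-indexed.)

pair (-15, 13) with sum -2 (|Δ|=1)

[0,19] -15+39=24 d=27 * → r--
[0,18] -15+37=22 d=25 * → r--
[0,17] -15+33=18 d=21 * → r--
[0,16] -15+31=16 d=19 * → r--
[0,15] -15+30=15 d=18 * → r--
[0,14] -15+28=13 d=16 * → r--
[0,13] -15+26=11 d=14 * → r--
[0,12] -15+25=10 d=13 * → r--
[0,11] -15+21=6 d=9 * → r--
[0,10] -15+20=5 d=8 * → r--
[0,9] -15+17=2 d=5 * → r--
[0,8] -15+16=1 d=4 * → r--
[0,7] -15+15=0 d=3 * → r--
[0,6] -15+13=-2 d=1 * → r--
[0,5] -15+10=-5 d=2 → l++
[1,5] -14+10=-4 d=1 → l++
[2,5] -8+10=2 d=5 → r--
[2,4] -8+8=0 d=3 → r--
[2,3] -8+-7=-15 d=12 → l++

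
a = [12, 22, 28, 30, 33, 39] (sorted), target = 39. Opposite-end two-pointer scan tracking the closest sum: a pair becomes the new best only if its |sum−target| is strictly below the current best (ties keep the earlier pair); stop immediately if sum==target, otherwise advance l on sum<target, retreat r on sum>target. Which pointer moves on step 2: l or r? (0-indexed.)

[0,5] 12+39=51 d=12 * → r--
[0,4] 12+33=45 d=6 * → r--

r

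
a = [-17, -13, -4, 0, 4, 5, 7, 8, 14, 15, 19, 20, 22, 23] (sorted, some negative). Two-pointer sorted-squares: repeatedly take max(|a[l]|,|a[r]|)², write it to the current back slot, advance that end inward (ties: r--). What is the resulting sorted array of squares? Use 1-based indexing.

[1,14] |-17|<=|23| out[14]=529 → r--
[1,13] |-17|<=|22| out[13]=484 → r--
[1,12] |-17|<=|20| out[12]=400 → r--
[1,11] |-17|<=|19| out[11]=361 → r--
[1,10] |-17|>|15| out[10]=289 → l++
[2,10] |-13|<=|15| out[9]=225 → r--
[2,9] |-13|<=|14| out[8]=196 → r--
[2,8] |-13|>|8| out[7]=169 → l++
[3,8] |-4|<=|8| out[6]=64 → r--
[3,7] |-4|<=|7| out[5]=49 → r--
[3,6] |-4|<=|5| out[4]=25 → r--
[3,5] |-4|<=|4| out[3]=16 → r--
[3,4] |-4|>|0| out[2]=16 → l++
[4,4] |0|<=|0| out[1]=0 → r--

[0, 16, 16, 25, 49, 64, 169, 196, 225, 289, 361, 400, 484, 529]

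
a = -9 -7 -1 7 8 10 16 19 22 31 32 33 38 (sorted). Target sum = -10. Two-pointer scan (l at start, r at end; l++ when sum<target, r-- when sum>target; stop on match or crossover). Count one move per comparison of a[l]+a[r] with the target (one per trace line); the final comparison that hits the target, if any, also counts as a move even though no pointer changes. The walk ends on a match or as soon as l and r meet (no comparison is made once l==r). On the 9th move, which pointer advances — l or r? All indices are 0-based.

l=0 r=12: -9+38=29 >-10, r--
l=0 r=11: -9+33=24 >-10, r--
l=0 r=10: -9+32=23 >-10, r--
l=0 r=9: -9+31=22 >-10, r--
l=0 r=8: -9+22=13 >-10, r--
l=0 r=7: -9+19=10 >-10, r--
l=0 r=6: -9+16=7 >-10, r--
l=0 r=5: -9+10=1 >-10, r--
l=0 r=4: -9+8=-1 >-10, r--

r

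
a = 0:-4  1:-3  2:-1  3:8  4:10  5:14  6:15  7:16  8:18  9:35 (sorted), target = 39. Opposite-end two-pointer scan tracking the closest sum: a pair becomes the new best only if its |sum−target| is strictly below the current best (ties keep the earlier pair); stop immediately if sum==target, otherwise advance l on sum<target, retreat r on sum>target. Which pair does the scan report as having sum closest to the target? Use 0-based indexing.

l=0 r=9: -4+35=31 d=8 *, l++
l=1 r=9: -3+35=32 d=7 *, l++
l=2 r=9: -1+35=34 d=5 *, l++
l=3 r=9: 8+35=43 d=4 *, r--
l=3 r=8: 8+18=26 d=13, l++
l=4 r=8: 10+18=28 d=11, l++
l=5 r=8: 14+18=32 d=7, l++
l=6 r=8: 15+18=33 d=6, l++
l=7 r=8: 16+18=34 d=5, l++

pair (8, 35) with sum 43 (|Δ|=4)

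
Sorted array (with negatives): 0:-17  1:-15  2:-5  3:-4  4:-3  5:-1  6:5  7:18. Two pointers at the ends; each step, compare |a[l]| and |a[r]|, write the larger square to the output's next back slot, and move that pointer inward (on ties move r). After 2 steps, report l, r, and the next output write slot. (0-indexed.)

[0,7] |-17|<=|18| out[7]=324 → r--
[0,6] |-17|>|5| out[6]=289 → l++

l=1, r=6, next write slot=5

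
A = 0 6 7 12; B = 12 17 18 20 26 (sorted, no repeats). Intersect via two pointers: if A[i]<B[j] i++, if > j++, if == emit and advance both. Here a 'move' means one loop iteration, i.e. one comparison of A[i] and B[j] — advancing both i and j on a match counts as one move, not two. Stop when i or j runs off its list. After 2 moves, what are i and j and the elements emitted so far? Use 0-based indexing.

i=0 j=0: 0<12, i++
i=1 j=0: 6<12, i++

i=2, j=0, emitted=[]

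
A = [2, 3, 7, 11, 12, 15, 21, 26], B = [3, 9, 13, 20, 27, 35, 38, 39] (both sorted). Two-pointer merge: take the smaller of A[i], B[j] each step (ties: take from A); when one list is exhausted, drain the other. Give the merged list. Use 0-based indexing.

i=0 j=0: A[i]=2<=B[j]=3 take 2, i++
i=1 j=0: A[i]=3<=B[j]=3 take 3, i++
i=2 j=0: A[i]=7>B[j]=3 take 3, j++
i=2 j=1: A[i]=7<=B[j]=9 take 7, i++
i=3 j=1: A[i]=11>B[j]=9 take 9, j++
i=3 j=2: A[i]=11<=B[j]=13 take 11, i++
i=4 j=2: A[i]=12<=B[j]=13 take 12, i++
i=5 j=2: A[i]=15>B[j]=13 take 13, j++
i=5 j=3: A[i]=15<=B[j]=20 take 15, i++
i=6 j=3: A[i]=21>B[j]=20 take 20, j++
i=6 j=4: A[i]=21<=B[j]=27 take 21, i++
i=7 j=4: A[i]=26<=B[j]=27 take 26, i++
i=8 j=4: A done, take B[j]=27, j++
i=8 j=5: A done, take B[j]=35, j++
i=8 j=6: A done, take B[j]=38, j++
i=8 j=7: A done, take B[j]=39, j++

[2, 3, 3, 7, 9, 11, 12, 13, 15, 20, 21, 26, 27, 35, 38, 39]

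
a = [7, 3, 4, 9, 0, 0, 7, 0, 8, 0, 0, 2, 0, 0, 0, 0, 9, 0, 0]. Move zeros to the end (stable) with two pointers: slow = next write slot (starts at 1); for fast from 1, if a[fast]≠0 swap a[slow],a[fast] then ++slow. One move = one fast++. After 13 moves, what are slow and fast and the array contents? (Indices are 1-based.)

slow=8, fast=14, a=[7, 3, 4, 9, 7, 8, 2, 0, 0, 0, 0, 0, 0, 0, 0, 0, 9, 0, 0]

slow=1 fast=1: a[fast]=7≠0 swap→a[1]=7, slow++,fast++
slow=2 fast=2: a[fast]=3≠0 swap→a[2]=3, slow++,fast++
slow=3 fast=3: a[fast]=4≠0 swap→a[3]=4, slow++,fast++
slow=4 fast=4: a[fast]=9≠0 swap→a[4]=9, slow++,fast++
slow=5 fast=5: a[fast]=0, fast++
slow=5 fast=6: a[fast]=0, fast++
slow=5 fast=7: a[fast]=7≠0 swap→a[5]=7, slow++,fast++
slow=6 fast=8: a[fast]=0, fast++
slow=6 fast=9: a[fast]=8≠0 swap→a[6]=8, slow++,fast++
slow=7 fast=10: a[fast]=0, fast++
slow=7 fast=11: a[fast]=0, fast++
slow=7 fast=12: a[fast]=2≠0 swap→a[7]=2, slow++,fast++
slow=8 fast=13: a[fast]=0, fast++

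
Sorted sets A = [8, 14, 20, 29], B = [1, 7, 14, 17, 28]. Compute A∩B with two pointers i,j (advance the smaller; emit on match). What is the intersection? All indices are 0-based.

i=0 j=0: 8>1, j++
i=0 j=1: 8>7, j++
i=0 j=2: 8<14, i++
i=1 j=2: 14==14 emit, i++,j++
i=2 j=3: 20>17, j++
i=2 j=4: 20<28, i++
i=3 j=4: 29>28, j++

intersection = [14]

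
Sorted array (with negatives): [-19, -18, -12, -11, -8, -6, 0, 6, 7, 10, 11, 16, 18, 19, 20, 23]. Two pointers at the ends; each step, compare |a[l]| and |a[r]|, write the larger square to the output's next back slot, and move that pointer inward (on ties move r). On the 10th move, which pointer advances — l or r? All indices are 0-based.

l

[0,15] |-19|<=|23| out[15]=529 → r--
[0,14] |-19|<=|20| out[14]=400 → r--
[0,13] |-19|<=|19| out[13]=361 → r--
[0,12] |-19|>|18| out[12]=361 → l++
[1,12] |-18|<=|18| out[11]=324 → r--
[1,11] |-18|>|16| out[10]=324 → l++
[2,11] |-12|<=|16| out[9]=256 → r--
[2,10] |-12|>|11| out[8]=144 → l++
[3,10] |-11|<=|11| out[7]=121 → r--
[3,9] |-11|>|10| out[6]=121 → l++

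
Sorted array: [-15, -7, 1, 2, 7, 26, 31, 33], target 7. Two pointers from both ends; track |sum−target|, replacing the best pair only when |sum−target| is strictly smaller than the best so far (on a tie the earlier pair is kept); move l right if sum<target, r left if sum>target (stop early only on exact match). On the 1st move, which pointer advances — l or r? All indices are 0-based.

r

l=0 r=7: -15+33=18 d=11 *, r--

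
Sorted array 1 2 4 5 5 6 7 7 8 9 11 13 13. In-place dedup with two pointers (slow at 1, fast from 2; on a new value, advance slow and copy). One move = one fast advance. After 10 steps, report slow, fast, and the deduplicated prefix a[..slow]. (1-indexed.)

(s=1,f=2) a[fast]=2≠a[slow]=1 write a[2]=2 → slow++,fast++
(s=2,f=3) a[fast]=4≠a[slow]=2 write a[3]=4 → slow++,fast++
(s=3,f=4) a[fast]=5≠a[slow]=4 write a[4]=5 → slow++,fast++
(s=4,f=5) a[fast]=5=a[slow] dup → fast++
(s=4,f=6) a[fast]=6≠a[slow]=5 write a[5]=6 → slow++,fast++
(s=5,f=7) a[fast]=7≠a[slow]=6 write a[6]=7 → slow++,fast++
(s=6,f=8) a[fast]=7=a[slow] dup → fast++
(s=6,f=9) a[fast]=8≠a[slow]=7 write a[7]=8 → slow++,fast++
(s=7,f=10) a[fast]=9≠a[slow]=8 write a[8]=9 → slow++,fast++
(s=8,f=11) a[fast]=11≠a[slow]=9 write a[9]=11 → slow++,fast++

slow=9, fast=12, prefix=[1, 2, 4, 5, 6, 7, 8, 9, 11]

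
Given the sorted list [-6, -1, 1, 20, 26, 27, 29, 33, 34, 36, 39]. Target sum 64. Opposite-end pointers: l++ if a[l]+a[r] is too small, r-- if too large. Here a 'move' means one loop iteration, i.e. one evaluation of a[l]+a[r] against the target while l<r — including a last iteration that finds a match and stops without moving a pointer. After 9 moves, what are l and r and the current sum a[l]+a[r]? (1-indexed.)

l=8, r=9, sum=67

[1,11] -6+39=33 <64 → l++
[2,11] -1+39=38 <64 → l++
[3,11] 1+39=40 <64 → l++
[4,11] 20+39=59 <64 → l++
[5,11] 26+39=65 >64 → r--
[5,10] 26+36=62 <64 → l++
[6,10] 27+36=63 <64 → l++
[7,10] 29+36=65 >64 → r--
[7,9] 29+34=63 <64 → l++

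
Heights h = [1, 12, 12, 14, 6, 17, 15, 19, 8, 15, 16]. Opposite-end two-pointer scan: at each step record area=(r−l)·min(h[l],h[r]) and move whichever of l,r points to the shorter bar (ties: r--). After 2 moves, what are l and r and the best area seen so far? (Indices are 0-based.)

l=2, r=10, best area=108

[0,10] min(1,16)*10=10 best=10 * → l++
[1,10] min(12,16)*9=108 best=108 * → l++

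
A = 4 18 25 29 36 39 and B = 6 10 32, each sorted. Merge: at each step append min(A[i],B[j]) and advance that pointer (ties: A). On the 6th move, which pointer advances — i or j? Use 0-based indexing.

i=0 j=0: A[i]=4<=B[j]=6 take 4, i++
i=1 j=0: A[i]=18>B[j]=6 take 6, j++
i=1 j=1: A[i]=18>B[j]=10 take 10, j++
i=1 j=2: A[i]=18<=B[j]=32 take 18, i++
i=2 j=2: A[i]=25<=B[j]=32 take 25, i++
i=3 j=2: A[i]=29<=B[j]=32 take 29, i++

i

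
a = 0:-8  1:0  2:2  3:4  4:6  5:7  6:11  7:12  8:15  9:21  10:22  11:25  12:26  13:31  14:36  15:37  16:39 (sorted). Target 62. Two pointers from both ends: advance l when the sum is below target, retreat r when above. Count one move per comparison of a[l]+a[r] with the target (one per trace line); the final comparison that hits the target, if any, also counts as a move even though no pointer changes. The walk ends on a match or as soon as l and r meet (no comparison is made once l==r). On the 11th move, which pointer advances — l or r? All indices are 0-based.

l

[0,16] -8+39=31 <62 → l++
[1,16] 0+39=39 <62 → l++
[2,16] 2+39=41 <62 → l++
[3,16] 4+39=43 <62 → l++
[4,16] 6+39=45 <62 → l++
[5,16] 7+39=46 <62 → l++
[6,16] 11+39=50 <62 → l++
[7,16] 12+39=51 <62 → l++
[8,16] 15+39=54 <62 → l++
[9,16] 21+39=60 <62 → l++
[10,16] 22+39=61 <62 → l++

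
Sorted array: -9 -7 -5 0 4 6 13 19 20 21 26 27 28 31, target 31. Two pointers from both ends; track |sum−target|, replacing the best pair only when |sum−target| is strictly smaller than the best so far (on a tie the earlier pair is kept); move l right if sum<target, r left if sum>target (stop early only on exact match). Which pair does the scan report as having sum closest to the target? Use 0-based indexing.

pair (0, 31) with sum 31 (|Δ|=0)

l=0 r=13: -9+31=22 d=9 *, l++
l=1 r=13: -7+31=24 d=7 *, l++
l=2 r=13: -5+31=26 d=5 *, l++
l=3 r=13: 0+31=31 d=0 *, stop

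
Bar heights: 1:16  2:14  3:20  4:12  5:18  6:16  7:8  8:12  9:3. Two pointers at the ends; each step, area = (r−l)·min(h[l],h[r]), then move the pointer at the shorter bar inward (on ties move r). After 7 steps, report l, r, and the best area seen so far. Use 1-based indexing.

l=3, r=4, best area=84

l=1 r=9: min(16,3)*8=24 best=24 *, r--
l=1 r=8: min(16,12)*7=84 best=84 *, r--
l=1 r=7: min(16,8)*6=48 best=84, r--
l=1 r=6: min(16,16)*5=80 best=84, r--
l=1 r=5: min(16,18)*4=64 best=84, l++
l=2 r=5: min(14,18)*3=42 best=84, l++
l=3 r=5: min(20,18)*2=36 best=84, r--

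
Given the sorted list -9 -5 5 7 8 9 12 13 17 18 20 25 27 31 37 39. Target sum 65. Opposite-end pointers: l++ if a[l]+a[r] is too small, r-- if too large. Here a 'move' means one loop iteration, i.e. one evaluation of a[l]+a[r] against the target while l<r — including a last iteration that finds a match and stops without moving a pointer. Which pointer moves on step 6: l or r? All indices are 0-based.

l

l=0 r=15: -9+39=30 <65, l++
l=1 r=15: -5+39=34 <65, l++
l=2 r=15: 5+39=44 <65, l++
l=3 r=15: 7+39=46 <65, l++
l=4 r=15: 8+39=47 <65, l++
l=5 r=15: 9+39=48 <65, l++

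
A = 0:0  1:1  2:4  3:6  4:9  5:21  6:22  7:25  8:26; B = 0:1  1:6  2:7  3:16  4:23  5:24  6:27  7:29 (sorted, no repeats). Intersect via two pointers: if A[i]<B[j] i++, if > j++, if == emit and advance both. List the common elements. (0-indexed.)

intersection = [1, 6]

i=0 j=0: 0<1, i++
i=1 j=0: 1==1 emit, i++,j++
i=2 j=1: 4<6, i++
i=3 j=1: 6==6 emit, i++,j++
i=4 j=2: 9>7, j++
i=4 j=3: 9<16, i++
i=5 j=3: 21>16, j++
i=5 j=4: 21<23, i++
i=6 j=4: 22<23, i++
i=7 j=4: 25>23, j++
i=7 j=5: 25>24, j++
i=7 j=6: 25<27, i++
i=8 j=6: 26<27, i++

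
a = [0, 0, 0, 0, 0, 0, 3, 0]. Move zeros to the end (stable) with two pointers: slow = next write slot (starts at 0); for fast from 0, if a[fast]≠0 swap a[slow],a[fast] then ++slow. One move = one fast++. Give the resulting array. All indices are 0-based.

slow=0 fast=0: a[fast]=0, fast++
slow=0 fast=1: a[fast]=0, fast++
slow=0 fast=2: a[fast]=0, fast++
slow=0 fast=3: a[fast]=0, fast++
slow=0 fast=4: a[fast]=0, fast++
slow=0 fast=5: a[fast]=0, fast++
slow=0 fast=6: a[fast]=3≠0 swap→a[0]=3, slow++,fast++
slow=1 fast=7: a[fast]=0, fast++

[3, 0, 0, 0, 0, 0, 0, 0]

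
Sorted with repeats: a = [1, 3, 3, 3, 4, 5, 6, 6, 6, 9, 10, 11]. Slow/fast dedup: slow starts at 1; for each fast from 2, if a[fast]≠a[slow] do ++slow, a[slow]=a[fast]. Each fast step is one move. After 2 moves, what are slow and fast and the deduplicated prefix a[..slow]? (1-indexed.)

slow=2, fast=4, prefix=[1, 3]

slow=1 fast=2: a[fast]=3≠a[slow]=1 write a[2]=3, slow++,fast++
slow=2 fast=3: a[fast]=3=a[slow] dup, fast++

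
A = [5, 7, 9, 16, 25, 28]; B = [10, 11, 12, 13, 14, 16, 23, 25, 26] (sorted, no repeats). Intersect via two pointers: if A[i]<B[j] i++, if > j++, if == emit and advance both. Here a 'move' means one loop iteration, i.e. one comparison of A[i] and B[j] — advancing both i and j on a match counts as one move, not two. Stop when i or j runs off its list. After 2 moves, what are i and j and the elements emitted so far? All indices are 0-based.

i=2, j=0, emitted=[]

i=0 j=0: 5<10, i++
i=1 j=0: 7<10, i++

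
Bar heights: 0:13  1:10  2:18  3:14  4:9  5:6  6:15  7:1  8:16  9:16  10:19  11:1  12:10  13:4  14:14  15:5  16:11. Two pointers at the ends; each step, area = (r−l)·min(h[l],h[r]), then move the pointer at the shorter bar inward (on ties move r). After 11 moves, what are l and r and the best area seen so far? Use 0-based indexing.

l=5, r=10, best area=182

[0,16] min(13,11)*16=176 best=176 * → r--
[0,15] min(13,5)*15=75 best=176 → r--
[0,14] min(13,14)*14=182 best=182 * → l++
[1,14] min(10,14)*13=130 best=182 → l++
[2,14] min(18,14)*12=168 best=182 → r--
[2,13] min(18,4)*11=44 best=182 → r--
[2,12] min(18,10)*10=100 best=182 → r--
[2,11] min(18,1)*9=9 best=182 → r--
[2,10] min(18,19)*8=144 best=182 → l++
[3,10] min(14,19)*7=98 best=182 → l++
[4,10] min(9,19)*6=54 best=182 → l++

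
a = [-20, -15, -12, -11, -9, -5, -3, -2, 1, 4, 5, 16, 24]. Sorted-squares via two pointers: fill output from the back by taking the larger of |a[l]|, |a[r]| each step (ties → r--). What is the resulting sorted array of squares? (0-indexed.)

[1, 4, 9, 16, 25, 25, 81, 121, 144, 225, 256, 400, 576]

[0,12] |-20|<=|24| out[12]=576 → r--
[0,11] |-20|>|16| out[11]=400 → l++
[1,11] |-15|<=|16| out[10]=256 → r--
[1,10] |-15|>|5| out[9]=225 → l++
[2,10] |-12|>|5| out[8]=144 → l++
[3,10] |-11|>|5| out[7]=121 → l++
[4,10] |-9|>|5| out[6]=81 → l++
[5,10] |-5|<=|5| out[5]=25 → r--
[5,9] |-5|>|4| out[4]=25 → l++
[6,9] |-3|<=|4| out[3]=16 → r--
[6,8] |-3|>|1| out[2]=9 → l++
[7,8] |-2|>|1| out[1]=4 → l++
[8,8] |1|<=|1| out[0]=1 → r--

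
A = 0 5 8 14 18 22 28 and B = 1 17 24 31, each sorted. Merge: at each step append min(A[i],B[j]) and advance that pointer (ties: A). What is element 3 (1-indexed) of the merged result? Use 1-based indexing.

i=1 j=1: A[i]=0<=B[j]=1 take 0, i++
i=2 j=1: A[i]=5>B[j]=1 take 1, j++
i=2 j=2: A[i]=5<=B[j]=17 take 5, i++
i=3 j=2: A[i]=8<=B[j]=17 take 8, i++
i=4 j=2: A[i]=14<=B[j]=17 take 14, i++
i=5 j=2: A[i]=18>B[j]=17 take 17, j++
i=5 j=3: A[i]=18<=B[j]=24 take 18, i++
i=6 j=3: A[i]=22<=B[j]=24 take 22, i++
i=7 j=3: A[i]=28>B[j]=24 take 24, j++
i=7 j=4: A[i]=28<=B[j]=31 take 28, i++
i=8 j=4: A done, take B[j]=31, j++

merged[3] = 5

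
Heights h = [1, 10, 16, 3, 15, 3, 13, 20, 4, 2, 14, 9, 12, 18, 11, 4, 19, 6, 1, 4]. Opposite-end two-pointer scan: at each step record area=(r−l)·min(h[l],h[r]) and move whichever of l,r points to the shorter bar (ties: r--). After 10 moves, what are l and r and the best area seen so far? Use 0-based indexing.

l=0 r=19: min(1,4)*19=19 best=19 *, l++
l=1 r=19: min(10,4)*18=72 best=72 *, r--
l=1 r=18: min(10,1)*17=17 best=72, r--
l=1 r=17: min(10,6)*16=96 best=96 *, r--
l=1 r=16: min(10,19)*15=150 best=150 *, l++
l=2 r=16: min(16,19)*14=224 best=224 *, l++
l=3 r=16: min(3,19)*13=39 best=224, l++
l=4 r=16: min(15,19)*12=180 best=224, l++
l=5 r=16: min(3,19)*11=33 best=224, l++
l=6 r=16: min(13,19)*10=130 best=224, l++

l=7, r=16, best area=224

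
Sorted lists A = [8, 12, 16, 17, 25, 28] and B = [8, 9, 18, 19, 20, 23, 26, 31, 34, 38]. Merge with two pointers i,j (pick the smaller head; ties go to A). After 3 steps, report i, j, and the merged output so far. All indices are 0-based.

[i=0,j=0] A[i]=8<=B[j]=8 take 8 → i++
[i=1,j=0] A[i]=12>B[j]=8 take 8 → j++
[i=1,j=1] A[i]=12>B[j]=9 take 9 → j++

i=1, j=2, merged so far=[8, 8, 9]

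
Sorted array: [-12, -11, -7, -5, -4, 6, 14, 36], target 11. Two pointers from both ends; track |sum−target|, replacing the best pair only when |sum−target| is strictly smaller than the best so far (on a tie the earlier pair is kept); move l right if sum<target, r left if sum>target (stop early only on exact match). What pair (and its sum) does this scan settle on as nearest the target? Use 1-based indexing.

[1,8] -12+36=24 d=13 * → r--
[1,7] -12+14=2 d=9 * → l++
[2,7] -11+14=3 d=8 * → l++
[3,7] -7+14=7 d=4 * → l++
[4,7] -5+14=9 d=2 * → l++
[5,7] -4+14=10 d=1 * → l++
[6,7] 6+14=20 d=9 → r--

pair (-4, 14) with sum 10 (|Δ|=1)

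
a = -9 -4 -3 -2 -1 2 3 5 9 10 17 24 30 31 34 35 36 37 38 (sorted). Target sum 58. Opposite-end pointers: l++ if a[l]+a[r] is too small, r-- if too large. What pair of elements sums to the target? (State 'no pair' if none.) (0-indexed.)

[0,18] -9+38=29 <58 → l++
[1,18] -4+38=34 <58 → l++
[2,18] -3+38=35 <58 → l++
[3,18] -2+38=36 <58 → l++
[4,18] -1+38=37 <58 → l++
[5,18] 2+38=40 <58 → l++
[6,18] 3+38=41 <58 → l++
[7,18] 5+38=43 <58 → l++
[8,18] 9+38=47 <58 → l++
[9,18] 10+38=48 <58 → l++
[10,18] 17+38=55 <58 → l++
[11,18] 24+38=62 >58 → r--
[11,17] 24+37=61 >58 → r--
[11,16] 24+36=60 >58 → r--
[11,15] 24+35=59 >58 → r--
[11,14] 24+34=58 → found

(24, 34)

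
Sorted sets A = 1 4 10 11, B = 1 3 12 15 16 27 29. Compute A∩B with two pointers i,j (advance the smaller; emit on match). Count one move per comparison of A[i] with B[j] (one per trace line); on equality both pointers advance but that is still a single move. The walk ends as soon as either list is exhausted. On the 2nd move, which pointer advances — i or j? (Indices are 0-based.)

j

i=0 j=0: 1==1 emit, i++,j++
i=1 j=1: 4>3, j++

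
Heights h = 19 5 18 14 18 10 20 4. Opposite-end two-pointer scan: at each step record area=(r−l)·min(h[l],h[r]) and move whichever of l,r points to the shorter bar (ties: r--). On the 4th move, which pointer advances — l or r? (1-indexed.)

l

[1,8] min(19,4)*7=28 best=28 * → r--
[1,7] min(19,20)*6=114 best=114 * → l++
[2,7] min(5,20)*5=25 best=114 → l++
[3,7] min(18,20)*4=72 best=114 → l++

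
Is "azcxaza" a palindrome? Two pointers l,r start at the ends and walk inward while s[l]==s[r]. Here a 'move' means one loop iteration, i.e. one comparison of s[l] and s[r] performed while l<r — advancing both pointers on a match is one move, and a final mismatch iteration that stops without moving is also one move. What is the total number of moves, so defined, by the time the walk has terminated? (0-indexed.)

l=0 r=6: 'a'=='a', l++,r--
l=1 r=5: 'z'=='z', l++,r--
l=2 r=4: 'c'!='a', stop

3 moves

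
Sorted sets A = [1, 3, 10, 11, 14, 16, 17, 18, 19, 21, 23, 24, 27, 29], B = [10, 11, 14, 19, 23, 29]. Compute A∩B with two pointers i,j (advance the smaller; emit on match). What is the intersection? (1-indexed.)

intersection = [10, 11, 14, 19, 23, 29]

[i=1,j=1] 1<10 → i++
[i=2,j=1] 3<10 → i++
[i=3,j=1] 10==10 emit → i++,j++
[i=4,j=2] 11==11 emit → i++,j++
[i=5,j=3] 14==14 emit → i++,j++
[i=6,j=4] 16<19 → i++
[i=7,j=4] 17<19 → i++
[i=8,j=4] 18<19 → i++
[i=9,j=4] 19==19 emit → i++,j++
[i=10,j=5] 21<23 → i++
[i=11,j=5] 23==23 emit → i++,j++
[i=12,j=6] 24<29 → i++
[i=13,j=6] 27<29 → i++
[i=14,j=6] 29==29 emit → i++,j++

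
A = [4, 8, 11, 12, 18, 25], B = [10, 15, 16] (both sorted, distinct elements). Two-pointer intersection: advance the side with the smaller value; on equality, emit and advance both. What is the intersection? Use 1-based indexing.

i=1 j=1: 4<10, i++
i=2 j=1: 8<10, i++
i=3 j=1: 11>10, j++
i=3 j=2: 11<15, i++
i=4 j=2: 12<15, i++
i=5 j=2: 18>15, j++
i=5 j=3: 18>16, j++

intersection = []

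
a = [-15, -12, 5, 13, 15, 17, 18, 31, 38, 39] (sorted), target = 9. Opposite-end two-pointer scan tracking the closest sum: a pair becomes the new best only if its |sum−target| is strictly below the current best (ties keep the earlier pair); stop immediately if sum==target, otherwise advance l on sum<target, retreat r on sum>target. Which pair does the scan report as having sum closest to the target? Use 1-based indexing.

pair (-12, 18) with sum 6 (|Δ|=3)

l=1 r=10: -15+39=24 d=15 *, r--
l=1 r=9: -15+38=23 d=14 *, r--
l=1 r=8: -15+31=16 d=7 *, r--
l=1 r=7: -15+18=3 d=6 *, l++
l=2 r=7: -12+18=6 d=3 *, l++
l=3 r=7: 5+18=23 d=14, r--
l=3 r=6: 5+17=22 d=13, r--
l=3 r=5: 5+15=20 d=11, r--
l=3 r=4: 5+13=18 d=9, r--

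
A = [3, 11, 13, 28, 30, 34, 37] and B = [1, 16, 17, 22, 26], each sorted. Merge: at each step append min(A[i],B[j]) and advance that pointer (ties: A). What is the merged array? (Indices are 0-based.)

[1, 3, 11, 13, 16, 17, 22, 26, 28, 30, 34, 37]

[i=0,j=0] A[i]=3>B[j]=1 take 1 → j++
[i=0,j=1] A[i]=3<=B[j]=16 take 3 → i++
[i=1,j=1] A[i]=11<=B[j]=16 take 11 → i++
[i=2,j=1] A[i]=13<=B[j]=16 take 13 → i++
[i=3,j=1] A[i]=28>B[j]=16 take 16 → j++
[i=3,j=2] A[i]=28>B[j]=17 take 17 → j++
[i=3,j=3] A[i]=28>B[j]=22 take 22 → j++
[i=3,j=4] A[i]=28>B[j]=26 take 26 → j++
[i=3,j=5] B done, take A[i]=28 → i++
[i=4,j=5] B done, take A[i]=30 → i++
[i=5,j=5] B done, take A[i]=34 → i++
[i=6,j=5] B done, take A[i]=37 → i++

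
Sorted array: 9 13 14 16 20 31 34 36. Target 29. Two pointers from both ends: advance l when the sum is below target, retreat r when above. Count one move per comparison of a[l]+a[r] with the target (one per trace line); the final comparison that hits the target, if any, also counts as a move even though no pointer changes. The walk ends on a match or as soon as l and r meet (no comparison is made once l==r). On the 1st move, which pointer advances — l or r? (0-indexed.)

[0,7] 9+36=45 >29 → r--

r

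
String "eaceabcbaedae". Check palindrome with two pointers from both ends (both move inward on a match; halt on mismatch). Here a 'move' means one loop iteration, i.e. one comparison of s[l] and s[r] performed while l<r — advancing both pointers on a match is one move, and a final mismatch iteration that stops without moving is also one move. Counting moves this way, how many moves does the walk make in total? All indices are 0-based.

3 moves

[0,12] 'e'=='e' → l++,r--
[1,11] 'a'=='a' → l++,r--
[2,10] 'c'!='d' → stop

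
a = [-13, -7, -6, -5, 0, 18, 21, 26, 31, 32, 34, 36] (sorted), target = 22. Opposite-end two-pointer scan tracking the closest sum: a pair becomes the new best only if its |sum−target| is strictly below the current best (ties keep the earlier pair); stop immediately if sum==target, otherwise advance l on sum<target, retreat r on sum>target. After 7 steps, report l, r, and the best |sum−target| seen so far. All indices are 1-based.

l=4, r=8, best |Δ|=1

l=1 r=12: -13+36=23 d=1 *, r--
l=1 r=11: -13+34=21 d=1, l++
l=2 r=11: -7+34=27 d=5, r--
l=2 r=10: -7+32=25 d=3, r--
l=2 r=9: -7+31=24 d=2, r--
l=2 r=8: -7+26=19 d=3, l++
l=3 r=8: -6+26=20 d=2, l++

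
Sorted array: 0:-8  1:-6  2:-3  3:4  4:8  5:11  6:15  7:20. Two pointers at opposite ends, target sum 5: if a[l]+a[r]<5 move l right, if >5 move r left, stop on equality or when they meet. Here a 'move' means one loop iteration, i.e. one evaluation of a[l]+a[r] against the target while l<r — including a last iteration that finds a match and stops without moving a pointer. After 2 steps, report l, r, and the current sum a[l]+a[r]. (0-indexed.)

l=0, r=5, sum=3

[0,7] -8+20=12 >5 → r--
[0,6] -8+15=7 >5 → r--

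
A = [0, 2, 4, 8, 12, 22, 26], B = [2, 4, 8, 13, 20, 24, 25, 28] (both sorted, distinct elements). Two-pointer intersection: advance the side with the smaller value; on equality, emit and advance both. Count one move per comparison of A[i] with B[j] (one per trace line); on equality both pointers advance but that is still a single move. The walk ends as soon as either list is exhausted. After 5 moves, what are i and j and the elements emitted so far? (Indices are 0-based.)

[i=0,j=0] 0<2 → i++
[i=1,j=0] 2==2 emit → i++,j++
[i=2,j=1] 4==4 emit → i++,j++
[i=3,j=2] 8==8 emit → i++,j++
[i=4,j=3] 12<13 → i++

i=5, j=3, emitted=[2, 4, 8]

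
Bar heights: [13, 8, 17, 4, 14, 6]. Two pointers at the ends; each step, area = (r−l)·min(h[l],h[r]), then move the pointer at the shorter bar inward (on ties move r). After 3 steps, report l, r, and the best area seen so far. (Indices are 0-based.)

l=0 r=5: min(13,6)*5=30 best=30 *, r--
l=0 r=4: min(13,14)*4=52 best=52 *, l++
l=1 r=4: min(8,14)*3=24 best=52, l++

l=2, r=4, best area=52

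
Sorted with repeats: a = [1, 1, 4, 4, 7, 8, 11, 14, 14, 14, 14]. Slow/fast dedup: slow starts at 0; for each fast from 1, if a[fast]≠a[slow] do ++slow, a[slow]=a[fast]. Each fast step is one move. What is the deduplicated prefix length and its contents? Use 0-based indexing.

slow=0 fast=1: a[fast]=1=a[slow] dup, fast++
slow=0 fast=2: a[fast]=4≠a[slow]=1 write a[1]=4, slow++,fast++
slow=1 fast=3: a[fast]=4=a[slow] dup, fast++
slow=1 fast=4: a[fast]=7≠a[slow]=4 write a[2]=7, slow++,fast++
slow=2 fast=5: a[fast]=8≠a[slow]=7 write a[3]=8, slow++,fast++
slow=3 fast=6: a[fast]=11≠a[slow]=8 write a[4]=11, slow++,fast++
slow=4 fast=7: a[fast]=14≠a[slow]=11 write a[5]=14, slow++,fast++
slow=5 fast=8: a[fast]=14=a[slow] dup, fast++
slow=5 fast=9: a[fast]=14=a[slow] dup, fast++
slow=5 fast=10: a[fast]=14=a[slow] dup, fast++

length 6; prefix = [1, 4, 7, 8, 11, 14]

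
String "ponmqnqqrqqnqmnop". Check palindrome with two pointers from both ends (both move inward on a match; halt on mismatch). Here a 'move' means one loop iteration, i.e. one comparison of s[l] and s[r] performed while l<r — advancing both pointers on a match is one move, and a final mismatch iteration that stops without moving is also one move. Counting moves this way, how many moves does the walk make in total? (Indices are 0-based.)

8 moves

[0,16] 'p'=='p' → l++,r--
[1,15] 'o'=='o' → l++,r--
[2,14] 'n'=='n' → l++,r--
[3,13] 'm'=='m' → l++,r--
[4,12] 'q'=='q' → l++,r--
[5,11] 'n'=='n' → l++,r--
[6,10] 'q'=='q' → l++,r--
[7,9] 'q'=='q' → l++,r--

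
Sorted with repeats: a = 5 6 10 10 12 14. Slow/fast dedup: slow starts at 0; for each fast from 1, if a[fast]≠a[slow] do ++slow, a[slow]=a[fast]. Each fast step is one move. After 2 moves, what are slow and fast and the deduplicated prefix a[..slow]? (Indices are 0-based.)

slow=2, fast=3, prefix=[5, 6, 10]

(s=0,f=1) a[fast]=6≠a[slow]=5 write a[1]=6 → slow++,fast++
(s=1,f=2) a[fast]=10≠a[slow]=6 write a[2]=10 → slow++,fast++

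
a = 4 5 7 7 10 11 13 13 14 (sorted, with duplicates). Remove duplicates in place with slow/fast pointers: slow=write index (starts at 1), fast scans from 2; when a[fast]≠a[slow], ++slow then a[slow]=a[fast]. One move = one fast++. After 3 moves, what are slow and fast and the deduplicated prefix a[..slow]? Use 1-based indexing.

slow=1 fast=2: a[fast]=5≠a[slow]=4 write a[2]=5, slow++,fast++
slow=2 fast=3: a[fast]=7≠a[slow]=5 write a[3]=7, slow++,fast++
slow=3 fast=4: a[fast]=7=a[slow] dup, fast++

slow=3, fast=5, prefix=[4, 5, 7]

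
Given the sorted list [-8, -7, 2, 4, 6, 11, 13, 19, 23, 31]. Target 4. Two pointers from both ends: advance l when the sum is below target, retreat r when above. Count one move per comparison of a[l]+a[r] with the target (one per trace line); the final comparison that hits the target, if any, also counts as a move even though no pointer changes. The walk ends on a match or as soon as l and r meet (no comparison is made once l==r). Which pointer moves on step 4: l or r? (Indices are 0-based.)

l=0 r=9: -8+31=23 >4, r--
l=0 r=8: -8+23=15 >4, r--
l=0 r=7: -8+19=11 >4, r--
l=0 r=6: -8+13=5 >4, r--

r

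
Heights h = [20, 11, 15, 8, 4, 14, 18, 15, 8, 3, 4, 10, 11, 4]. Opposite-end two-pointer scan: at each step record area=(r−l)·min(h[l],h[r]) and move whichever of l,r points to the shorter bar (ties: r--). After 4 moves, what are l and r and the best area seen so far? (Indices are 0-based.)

l=0 r=13: min(20,4)*13=52 best=52 *, r--
l=0 r=12: min(20,11)*12=132 best=132 *, r--
l=0 r=11: min(20,10)*11=110 best=132, r--
l=0 r=10: min(20,4)*10=40 best=132, r--

l=0, r=9, best area=132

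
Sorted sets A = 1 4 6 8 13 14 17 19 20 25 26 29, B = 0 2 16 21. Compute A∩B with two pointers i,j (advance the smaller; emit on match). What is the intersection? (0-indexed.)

intersection = []

[i=0,j=0] 1>0 → j++
[i=0,j=1] 1<2 → i++
[i=1,j=1] 4>2 → j++
[i=1,j=2] 4<16 → i++
[i=2,j=2] 6<16 → i++
[i=3,j=2] 8<16 → i++
[i=4,j=2] 13<16 → i++
[i=5,j=2] 14<16 → i++
[i=6,j=2] 17>16 → j++
[i=6,j=3] 17<21 → i++
[i=7,j=3] 19<21 → i++
[i=8,j=3] 20<21 → i++
[i=9,j=3] 25>21 → j++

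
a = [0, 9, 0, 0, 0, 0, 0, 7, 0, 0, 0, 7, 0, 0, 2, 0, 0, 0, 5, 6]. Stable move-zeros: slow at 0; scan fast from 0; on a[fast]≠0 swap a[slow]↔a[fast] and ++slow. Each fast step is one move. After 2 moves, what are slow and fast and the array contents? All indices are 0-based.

slow=0 fast=0: a[fast]=0, fast++
slow=0 fast=1: a[fast]=9≠0 swap→a[0]=9, slow++,fast++

slow=1, fast=2, a=[9, 0, 0, 0, 0, 0, 0, 7, 0, 0, 0, 7, 0, 0, 2, 0, 0, 0, 5, 6]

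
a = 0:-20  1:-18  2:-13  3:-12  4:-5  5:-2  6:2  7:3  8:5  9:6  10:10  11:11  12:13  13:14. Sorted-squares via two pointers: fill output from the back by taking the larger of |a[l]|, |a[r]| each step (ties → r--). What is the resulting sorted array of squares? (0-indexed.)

[4, 4, 9, 25, 25, 36, 100, 121, 144, 169, 169, 196, 324, 400]

l=0 r=13: |-20|>|14| out[13]=400, l++
l=1 r=13: |-18|>|14| out[12]=324, l++
l=2 r=13: |-13|<=|14| out[11]=196, r--
l=2 r=12: |-13|<=|13| out[10]=169, r--
l=2 r=11: |-13|>|11| out[9]=169, l++
l=3 r=11: |-12|>|11| out[8]=144, l++
l=4 r=11: |-5|<=|11| out[7]=121, r--
l=4 r=10: |-5|<=|10| out[6]=100, r--
l=4 r=9: |-5|<=|6| out[5]=36, r--
l=4 r=8: |-5|<=|5| out[4]=25, r--
l=4 r=7: |-5|>|3| out[3]=25, l++
l=5 r=7: |-2|<=|3| out[2]=9, r--
l=5 r=6: |-2|<=|2| out[1]=4, r--
l=5 r=5: |-2|<=|-2| out[0]=4, r--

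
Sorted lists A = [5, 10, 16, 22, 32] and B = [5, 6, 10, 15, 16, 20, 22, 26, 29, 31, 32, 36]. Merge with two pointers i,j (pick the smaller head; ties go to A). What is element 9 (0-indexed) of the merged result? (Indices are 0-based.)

merged[9] = 22

[i=0,j=0] A[i]=5<=B[j]=5 take 5 → i++
[i=1,j=0] A[i]=10>B[j]=5 take 5 → j++
[i=1,j=1] A[i]=10>B[j]=6 take 6 → j++
[i=1,j=2] A[i]=10<=B[j]=10 take 10 → i++
[i=2,j=2] A[i]=16>B[j]=10 take 10 → j++
[i=2,j=3] A[i]=16>B[j]=15 take 15 → j++
[i=2,j=4] A[i]=16<=B[j]=16 take 16 → i++
[i=3,j=4] A[i]=22>B[j]=16 take 16 → j++
[i=3,j=5] A[i]=22>B[j]=20 take 20 → j++
[i=3,j=6] A[i]=22<=B[j]=22 take 22 → i++
[i=4,j=6] A[i]=32>B[j]=22 take 22 → j++
[i=4,j=7] A[i]=32>B[j]=26 take 26 → j++
[i=4,j=8] A[i]=32>B[j]=29 take 29 → j++
[i=4,j=9] A[i]=32>B[j]=31 take 31 → j++
[i=4,j=10] A[i]=32<=B[j]=32 take 32 → i++
[i=5,j=10] A done, take B[j]=32 → j++
[i=5,j=11] A done, take B[j]=36 → j++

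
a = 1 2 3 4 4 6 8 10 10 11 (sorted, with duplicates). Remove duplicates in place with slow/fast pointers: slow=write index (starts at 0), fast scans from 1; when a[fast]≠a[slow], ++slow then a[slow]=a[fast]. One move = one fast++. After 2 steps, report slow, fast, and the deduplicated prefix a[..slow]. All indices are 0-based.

(s=0,f=1) a[fast]=2≠a[slow]=1 write a[1]=2 → slow++,fast++
(s=1,f=2) a[fast]=3≠a[slow]=2 write a[2]=3 → slow++,fast++

slow=2, fast=3, prefix=[1, 2, 3]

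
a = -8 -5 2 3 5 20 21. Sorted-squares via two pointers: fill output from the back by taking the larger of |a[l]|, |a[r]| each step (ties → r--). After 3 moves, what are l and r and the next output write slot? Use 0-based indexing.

[0,6] |-8|<=|21| out[6]=441 → r--
[0,5] |-8|<=|20| out[5]=400 → r--
[0,4] |-8|>|5| out[4]=64 → l++

l=1, r=4, next write slot=3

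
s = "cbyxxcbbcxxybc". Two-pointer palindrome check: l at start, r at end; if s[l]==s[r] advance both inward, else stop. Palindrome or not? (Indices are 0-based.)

l=0 r=13: 'c'=='c', l++,r--
l=1 r=12: 'b'=='b', l++,r--
l=2 r=11: 'y'=='y', l++,r--
l=3 r=10: 'x'=='x', l++,r--
l=4 r=9: 'x'=='x', l++,r--
l=5 r=8: 'c'=='c', l++,r--
l=6 r=7: 'b'=='b', l++,r--

palindrome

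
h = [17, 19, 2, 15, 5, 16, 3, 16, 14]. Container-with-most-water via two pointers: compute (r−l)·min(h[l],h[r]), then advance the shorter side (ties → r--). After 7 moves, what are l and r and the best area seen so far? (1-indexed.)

[1,9] min(17,14)*8=112 best=112 * → r--
[1,8] min(17,16)*7=112 best=112 → r--
[1,7] min(17,3)*6=18 best=112 → r--
[1,6] min(17,16)*5=80 best=112 → r--
[1,5] min(17,5)*4=20 best=112 → r--
[1,4] min(17,15)*3=45 best=112 → r--
[1,3] min(17,2)*2=4 best=112 → r--

l=1, r=2, best area=112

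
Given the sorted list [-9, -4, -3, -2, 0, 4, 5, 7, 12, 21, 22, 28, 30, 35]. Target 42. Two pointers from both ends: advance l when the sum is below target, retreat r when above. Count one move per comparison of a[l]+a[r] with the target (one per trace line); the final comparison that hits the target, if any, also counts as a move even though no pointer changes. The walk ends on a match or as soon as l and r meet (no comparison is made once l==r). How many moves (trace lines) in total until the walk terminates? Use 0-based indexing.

8 moves

l=0 r=13: -9+35=26 <42, l++
l=1 r=13: -4+35=31 <42, l++
l=2 r=13: -3+35=32 <42, l++
l=3 r=13: -2+35=33 <42, l++
l=4 r=13: 0+35=35 <42, l++
l=5 r=13: 4+35=39 <42, l++
l=6 r=13: 5+35=40 <42, l++
l=7 r=13: 7+35=42, found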